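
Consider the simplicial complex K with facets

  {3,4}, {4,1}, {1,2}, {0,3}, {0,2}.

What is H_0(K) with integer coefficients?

H_0 = Z.

Fix the vertex order 0 < 1 < 2 < 3 < 4 and write every simplex with vertices in increasing order. Then dim K = 1 and the simplices of K are:

  0-simplices (5): [0], [1], [2], [3], [4]
  1-simplices (5): [0,2], [0,3], [1,2], [1,4], [3,4]

giving chain groups C_0 ≅ Z^5, C_1 ≅ Z^5.

The boundary map ∂_1: C_1 → C_0 maps an edge to its endpoints' difference, ∂[p,q] = q − p.
As a 5×5 matrix over Z this has rank 4, with invariant factors (1,1,1,1).

Now H_k = ker ∂_k / im ∂_{k+1}, so:

  H_0: rank C_0 − rank ∂_1 = 5 − 4 = 1, and the invariant factors of ∂_1 are all 1, so H_0 = Z.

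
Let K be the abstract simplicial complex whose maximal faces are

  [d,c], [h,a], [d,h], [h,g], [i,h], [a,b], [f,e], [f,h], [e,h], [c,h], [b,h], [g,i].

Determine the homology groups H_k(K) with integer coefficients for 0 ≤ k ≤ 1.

Order the vertices as a < b < c < d < e < f < g < h < i. Listing each simplex with vertices in this order, K has dimension 1 with simplices:

  0-simplices (9): a, b, c, d, e, f, g, h, i
  1-simplices (12): ab, ah, bh, cd, ch, dh, ef, eh, fh, gh, gi, hi

so the chain groups are C_0 ≅ Z^9, C_1 ≅ Z^12.

∂_1: C_1 → C_0 sends each edge [p,q] (with p < q) to q − p. For instance
  ∂ab = b − a.
This gives a 9×12 integer matrix of rank 8; reducing to Smith normal form yields diagonal entries (1,1,1,1,1,1,1,1).

Now H_k = ker ∂_k / im ∂_{k+1}, so:

  H_0: rank C_0 − rank ∂_1 = 9 − 8 = 1, and the invariant factors of ∂_1 are all 1, so H_0 ≅ Z.
  H_1: rank ker ∂_1 − rank ∂_2 = (12 − 8) − 0 = 4, and there is no ∂_2, so H_1 ≅ Z^4.

(K is a triangulation of a wedge of 4 circles.)

H_0 = Z,  H_1 = Z^4.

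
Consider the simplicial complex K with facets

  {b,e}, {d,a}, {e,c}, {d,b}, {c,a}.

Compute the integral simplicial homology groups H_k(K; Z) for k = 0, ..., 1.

H_0 ≅ Z,  H_1 ≅ Z.

K has 5 vertices, 5 edges.
rank ∂_0 = 0, rank ∂_1 = 4 ⇒ b_0 = 5 − 0 − 4 = 1; all invariant factors of ∂_1 are 1 so no torsion. So H_0 = Z.
rank ∂_1 = 4, rank ∂_2 = 0 ⇒ b_1 = 5 − 4 − 0 = 1. So H_1 = Z.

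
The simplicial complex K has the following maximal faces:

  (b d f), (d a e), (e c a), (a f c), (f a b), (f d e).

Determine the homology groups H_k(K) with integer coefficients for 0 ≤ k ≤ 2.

Order the vertices as a < b < c < d < e < f. Listing each simplex with vertices in this order, K has dimension 2 with simplices:

  0-simplices (6): a, b, c, d, e, f
  1-simplices (12): ab, ac, ad, ae, af, bd, bf, ce, cf, de, df, ef
  2-simplices (6): abf, ace, acf, ade, bdf, def

Hence C_0 ≅ Z^6, C_1 ≅ Z^12, C_2 ≅ Z^6.

∂_1: C_1 → C_0 sends each edge [p,q] (with p < q) to q − p.
The 6×12 boundary matrix has rank 5 and Smith normal form diag(1,1,1,1,1).

∂_2: C_2 → C_1 sends each 2-simplex [p,q,r] to [q,r] − [p,r] + [p,q]. For instance
  ∂bdf = df − bf + bd,
  ∂abf = bf − af + ab.
As a 12×6 matrix over Z this has rank 6, with invariant factors (1,1,1,1,1,1).

From H_k ≅ ker(∂_k) / im(∂_{k+1}) we obtain:

  H_0: rank C_0 − rank ∂_1 = 6 − 5 = 1, and the invariant factors of ∂_1 are all 1, so H_0 = Z.
  H_1: rank ker ∂_1 − rank ∂_2 = (12 − 5) − 6 = 1, and the invariant factors of ∂_2 are all 1, so H_1 = Z.
  H_2: rank ker ∂_2 − rank ∂_3 = (6 − 6) − 0 = 0, and there is no ∂_3, so H_2 = 0.

As a check, the Euler characteristic is 6 − 12 + 6 = 0, which agrees with 1 − 1 + 0 = 0.
(K is a triangulation of the cylinder S^1 x I.)

H_0 ≅ Z,  H_1 ≅ Z,  H_2 = 0.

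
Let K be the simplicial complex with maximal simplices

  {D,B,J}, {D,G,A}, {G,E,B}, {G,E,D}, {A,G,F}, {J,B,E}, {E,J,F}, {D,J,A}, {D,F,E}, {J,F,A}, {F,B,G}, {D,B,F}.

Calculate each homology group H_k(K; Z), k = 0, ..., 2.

Take the total order A < B < D < E < F < G < J on the vertex set. Then K (dimension 2) consists of the simplices:

  0-simplices (7): A, B, D, E, F, G, J
  1-simplices (18): AD, AF, AG, AJ, BD, BE, BF, BG, BJ, DE, DF, DG, DJ, EF, EG, EJ, FG, FJ
  2-simplices (12): ADG, ADJ, AFG, AFJ, BDF, BDJ, BEG, BEJ, BFG, DEF, DEG, EFJ

Hence C_0 ≅ Z^7, C_1 ≅ Z^18, C_2 ≅ Z^12.

∂_1: C_1 → C_0 sends each edge [p,q] (with p < q) to q − p. For instance
  ∂AD = D − A.
This gives a 7×18 integer matrix of rank 6; reducing to Smith normal form yields diagonal entries (1,1,1,1,1,1).

The boundary map ∂_2: C_2 → C_1 maps a triangle to the signed sum of its edges. For instance
  ∂BDF = DF − BF + BD,
  ∂ADJ = DJ − AJ + AD.
The 18×12 boundary matrix has rank 12 and Smith normal form diag(1,1,1,1,1,1,1,1,1,1,1,2).

Now H_k = ker ∂_k / im ∂_{k+1}, so:

  H_0: rank C_0 − rank ∂_1 = 7 − 6 = 1, and the invariant factors of ∂_1 are all 1, so H_0 ≅ Z.
  H_1: rank ker ∂_1 − rank ∂_2 = (18 − 6) − 12 = 0, and ∂_2 has invariant factor 2 > 1, so H_1 ≅ Z/2.
  H_2: rank ker ∂_2 − rank ∂_3 = (12 − 12) − 0 = 0, and there is no ∂_3, so H_2 ≅ 0.

As a check, the Euler characteristic is 7 − 18 + 12 = 1, which agrees with 1 − 0 + 0 = 1.
(K is a triangulation of the real projective plane RP^2.)

H_0 ≅ Z,  H_1 ≅ Z/2,  H_2 = 0.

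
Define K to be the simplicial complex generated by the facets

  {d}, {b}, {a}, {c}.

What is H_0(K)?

H_0 = Z^4.

Fix the vertex order a < b < c < d and write every simplex with vertices in increasing order. Then dim K = 0 and the simplices of K are:

  0-simplices (4): a, b, c, d

giving chain groups C_0 ≅ Z^4.

Computing H_k = (kernel of ∂_k) / (image of ∂_{k+1}):

  H_0: rank C_0 − rank ∂_1 = 4 − 0 = 4, and there is no ∂_1, so H_0 = Z^4.

(K is a triangulation of a set of 4 points.)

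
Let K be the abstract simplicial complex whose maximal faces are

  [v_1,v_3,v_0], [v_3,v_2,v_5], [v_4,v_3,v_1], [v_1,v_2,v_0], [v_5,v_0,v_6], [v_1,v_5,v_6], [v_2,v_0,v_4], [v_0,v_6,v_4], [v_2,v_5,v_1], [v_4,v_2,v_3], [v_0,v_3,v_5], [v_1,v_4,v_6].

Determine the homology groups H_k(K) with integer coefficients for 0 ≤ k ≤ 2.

Order the vertices as v_0 < v_1 < v_2 < v_3 < v_4 < v_5 < v_6. Listing each simplex with vertices in this order, K has dimension 2 with simplices:

  0-simplices (7): [v_0], [v_1], [v_2], [v_3], [v_4], [v_5], [v_6]
  1-simplices (18): (18 of them)
  2-simplices (12): (12 of them)

giving chain groups C_0 ≅ Z^7, C_1 ≅ Z^18, C_2 ≅ Z^12.

Boundary ∂_1: C_1 → C_0 sends each edge [p,q] (with p < q) to q − p.
The resulting 7×18 matrix has rank 6, and its Smith normal form has invariant factors (1,1,1,1,1,1).

The boundary map ∂_2: C_2 → C_1 sends each 2-simplex [p,q,r] to [q,r] − [p,r] + [p,q]. For instance
  ∂[v_0,v_1,v_2] = [v_1,v_2] − [v_0,v_2] + [v_0,v_1],
  ∂[v_1,v_5,v_6] = [v_5,v_6] − [v_1,v_6] + [v_1,v_5].
As a 18×12 matrix over Z this has rank 12, with invariant factors (1,1,1,1,1,1,1,1,1,1,1,2).

Reading off H_k = ker ∂_k / im ∂_{k+1}:

  H_0: rank C_0 − rank ∂_1 = 7 − 6 = 1, and the invariant factors of ∂_1 are all 1, so H_0 = Z.
  H_1: rank ker ∂_1 − rank ∂_2 = (18 − 6) − 12 = 0, and ∂_2 has invariant factor 2 > 1, so H_1 = Z/2.
  H_2: rank ker ∂_2 − rank ∂_3 = (12 − 12) − 0 = 0, and there is no ∂_3, so H_2 = 0.

As a check, the Euler characteristic is 7 − 18 + 12 = 1, which agrees with 1 − 0 + 0 = 1.

H_0 ≅ Z,  H_1 ≅ Z/2,  H_2 = 0.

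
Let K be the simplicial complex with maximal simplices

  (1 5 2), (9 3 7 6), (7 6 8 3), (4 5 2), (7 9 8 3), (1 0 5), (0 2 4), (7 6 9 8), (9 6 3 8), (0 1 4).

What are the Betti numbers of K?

b_0 = 2, b_1 = 1, b_2 = 0, b_3 = 1.

Order the vertices as 0 < 1 < 2 < 3 < 4 < 5 < 6 < 7 < 8 < 9. Listing each simplex with vertices in this order, K has dimension 3 with simplices:

  0-simplices (10): [0], [1], [2], [3], [4], [5], [6], [7], [8], [9]
  1-simplices (20): [0,1], [0,2], [0,4], [0,5], [1,2], [1,4], [1,5], [2,4], [2,5], [3,6], [3,7], [3,8], [3,9], [4,5], [6,7], [6,8], [6,9], [7,8], [7,9], [8,9]
  2-simplices (15): [0,1,4], [0,1,5], [0,2,4], [1,2,5], [2,4,5], [3,6,7], [3,6,8], [3,6,9], [3,7,8], [3,7,9], [3,8,9], [6,7,8], [6,7,9], [6,8,9], [7,8,9]
  3-simplices (5): [3,6,7,8], [3,6,7,9], [3,6,8,9], [3,7,8,9], [6,7,8,9]

so the chain groups are C_0 ≅ Z^10, C_1 ≅ Z^20, C_2 ≅ Z^15, C_3 ≅ Z^5.

The boundary map ∂_1: C_1 → C_0 sends each edge [p,q] (with p < q) to q − p.
The resulting 10×20 matrix has rank 8, and its Smith normal form has invariant factors (1,1,1,1,1,1,1,1).

∂_2: C_2 → C_1 maps a triangle to the signed sum of its edges. For instance
  ∂[7,8,9] = [8,9] − [7,9] + [7,8],
  ∂[0,2,4] = [2,4] − [0,4] + [0,2].
As a 20×15 matrix over Z this has rank 11, with invariant factors (1,1,1,1,1,1,1,1,1,1,1).

The boundary map ∂_3: C_3 → C_2 sends each 3-simplex σ to the alternating sum Σ_i (−1)^i (σ with its i-th vertex removed). For instance
  ∂[3,7,8,9] = [7,8,9] − [3,8,9] + [3,7,9] − [3,7,8],
  ∂[3,6,7,9] = [6,7,9] − [3,7,9] + [3,6,9] − [3,6,7].
The 15×5 boundary matrix has rank 4 and Smith normal form diag(1,1,1,1).

Computing H_k = (kernel of ∂_k) / (image of ∂_{k+1}):

  H_0: rank C_0 − rank ∂_1 = 10 − 8 = 2, and the invariant factors of ∂_1 are all 1, so H_0 ≅ Z^2.
  H_1: rank ker ∂_1 − rank ∂_2 = (20 − 8) − 11 = 1, and the invariant factors of ∂_2 are all 1, so H_1 ≅ Z.
  H_2: rank ker ∂_2 − rank ∂_3 = (15 − 11) − 4 = 0, and the invariant factors of ∂_3 are all 1, so H_2 ≅ 0.
  H_3: rank ker ∂_3 − rank ∂_4 = (5 − 4) − 0 = 1, and there is no ∂_4, so H_3 ≅ Z.

As a check, the Euler characteristic is 10 − 20 + 15 − 5 = 0, which agrees with 2 − 1 + 0 − 1 = 0.
(K is a triangulation of the disjoint union of the 3-sphere S^3 and the Möbius band.)

Hence the Betti numbers are b_0 = 2, b_1 = 1, b_2 = 0, b_3 = 1.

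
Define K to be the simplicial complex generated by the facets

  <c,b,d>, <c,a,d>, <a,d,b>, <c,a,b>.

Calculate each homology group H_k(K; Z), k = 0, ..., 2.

H_0 ≅ Z,  H_1 = 0,  H_2 ≅ Z.

We work with the vertex ordering a < b < c < d. The simplices of K, each written with vertices in increasing order, are:

  0-simplices (4): a, b, c, d
  1-simplices (6): ab, ac, ad, bc, bd, cd
  2-simplices (4): abc, abd, acd, bcd

Hence C_0 ≅ Z^4, C_1 ≅ Z^6, C_2 ≅ Z^4.

The boundary map ∂_1: C_1 → C_0 sends each edge [p,q] (with p < q) to q − p.
This gives a 4×6 integer matrix of rank 3; reducing to Smith normal form yields diagonal entries (1,1,1).

∂_2: C_2 → C_1 sends each 2-simplex [p,q,r] to [q,r] − [p,r] + [p,q]. For instance
  ∂bcd = cd − bd + bc,
  ∂abd = bd − ad + ab.
This gives a 6×4 integer matrix of rank 3; reducing to Smith normal form yields diagonal entries (1,1,1).

Now H_k = ker ∂_k / im ∂_{k+1}, so:

  H_0: rank C_0 − rank ∂_1 = 4 − 3 = 1, and the invariant factors of ∂_1 are all 1, so H_0 = Z.
  H_1: rank ker ∂_1 − rank ∂_2 = (6 − 3) − 3 = 0, and the invariant factors of ∂_2 are all 1, so H_1 = 0.
  H_2: rank ker ∂_2 − rank ∂_3 = (4 − 3) − 0 = 1, and there is no ∂_3, so H_2 = Z.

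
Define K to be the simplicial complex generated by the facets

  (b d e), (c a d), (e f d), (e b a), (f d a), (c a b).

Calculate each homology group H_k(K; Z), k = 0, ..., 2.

We work with the vertex ordering a < b < c < d < e < f. The simplices of K, each written with vertices in increasing order, are:

  0-simplices (6): a, b, c, d, e, f
  1-simplices (12): ab, ac, ad, ae, af, bc, bd, be, cd, de, df, ef
  2-simplices (6): abc, abe, acd, adf, bde, def

Hence C_0 ≅ Z^6, C_1 ≅ Z^12, C_2 ≅ Z^6.

The boundary map ∂_1: C_1 → C_0 sends each edge [p,q] (with p < q) to q − p.
This gives a 6×12 integer matrix of rank 5; reducing to Smith normal form yields diagonal entries (1,1,1,1,1).

∂_2: C_2 → C_1 maps a triangle to the signed sum of its edges. For instance
  ∂bde = de − be + bd,
  ∂abe = be − ae + ab.
As a 12×6 matrix over Z this has rank 6, with invariant factors (1,1,1,1,1,1).

From H_k ≅ ker(∂_k) / im(∂_{k+1}) we obtain:

  H_0: rank C_0 − rank ∂_1 = 6 − 5 = 1, and the invariant factors of ∂_1 are all 1, so H_0 = Z.
  H_1: rank ker ∂_1 − rank ∂_2 = (12 − 5) − 6 = 1, and the invariant factors of ∂_2 are all 1, so H_1 = Z.
  H_2: rank ker ∂_2 − rank ∂_3 = (6 − 6) − 0 = 0, and there is no ∂_3, so H_2 = 0.

(K is a triangulation of the cylinder S^1 x I.)

H_0 ≅ Z,  H_1 ≅ Z,  H_2 = 0.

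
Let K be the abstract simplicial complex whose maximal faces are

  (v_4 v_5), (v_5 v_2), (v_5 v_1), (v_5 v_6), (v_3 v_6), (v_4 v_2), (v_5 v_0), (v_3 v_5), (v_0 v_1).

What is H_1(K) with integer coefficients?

H_1 = Z^3.

Take the total order v_0 < v_1 < v_2 < v_3 < v_4 < v_5 < v_6 on the vertex set. Then K (dimension 1) consists of the simplices:

  0-simplices (7): [v_0], [v_1], [v_2], [v_3], [v_4], [v_5], [v_6]
  1-simplices (9): [v_0,v_1], [v_0,v_5], [v_1,v_5], [v_2,v_4], [v_2,v_5], [v_3,v_5], [v_3,v_6], [v_4,v_5], [v_5,v_6]

Hence C_0 ≅ Z^7, C_1 ≅ Z^9.

Boundary ∂_1: C_1 → C_0 maps an edge to its endpoints' difference, ∂[p,q] = q − p.
As a 7×9 matrix over Z this has rank 6, with invariant factors (1,1,1,1,1,1).

Computing H_k = (kernel of ∂_k) / (image of ∂_{k+1}):

  H_1: rank ker ∂_1 − rank ∂_2 = (9 − 6) − 0 = 3, and there is no ∂_2, so H_1 ≅ Z^3.

(K is a triangulation of a wedge of 3 circles.)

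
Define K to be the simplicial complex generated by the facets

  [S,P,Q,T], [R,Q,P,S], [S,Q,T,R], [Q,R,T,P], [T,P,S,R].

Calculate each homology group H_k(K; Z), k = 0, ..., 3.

H_0 ≅ Z,  H_1 = 0,  H_2 = 0,  H_3 ≅ Z.

Take the total order P < Q < R < S < T on the vertex set. Then K (dimension 3) consists of the simplices:

  0-simplices (5): P, Q, R, S, T
  1-simplices (10): PQ, PR, PS, PT, QR, QS, QT, RS, RT, ST
  2-simplices (10): PQR, PQS, PQT, PRS, PRT, PST, QRS, QRT, QST, RST
  3-simplices (5): PQRS, PQRT, PQST, PRST, QRST

so the chain groups are C_0 ≅ Z^5, C_1 ≅ Z^10, C_2 ≅ Z^10, C_3 ≅ Z^5.

The boundary map ∂_1: C_1 → C_0 maps an edge to its endpoints' difference, ∂[p,q] = q − p. For instance
  ∂QS = S − Q.
As a 5×10 matrix over Z this has rank 4, with invariant factors (1,1,1,1).

The boundary map ∂_2: C_2 → C_1 acts by ∂[p,q,r] = [q,r] − [p,r] + [p,q]. For instance
  ∂PST = ST − PT + PS,
  ∂PQR = QR − PR + PQ.
The 10×10 boundary matrix has rank 6 and Smith normal form diag(1,1,1,1,1,1).

∂_3: C_3 → C_2 sends each 3-simplex σ to the alternating sum Σ_i (−1)^i (σ with its i-th vertex removed). For instance
  ∂PRST = RST − PST + PRT − PRS,
  ∂PQRT = QRT − PRT + PQT − PQR.
The resulting 10×5 matrix has rank 4, and its Smith normal form has invariant factors (1,1,1,1).

Now H_k = ker ∂_k / im ∂_{k+1}, so:

  H_0: rank C_0 − rank ∂_1 = 5 − 4 = 1, and the invariant factors of ∂_1 are all 1, so H_0 = Z.
  H_1: rank ker ∂_1 − rank ∂_2 = (10 − 4) − 6 = 0, and the invariant factors of ∂_2 are all 1, so H_1 = 0.
  H_2: rank ker ∂_2 − rank ∂_3 = (10 − 6) − 4 = 0, and the invariant factors of ∂_3 are all 1, so H_2 = 0.
  H_3: rank ker ∂_3 − rank ∂_4 = (5 − 4) − 0 = 1, and there is no ∂_4, so H_3 = Z.

As a check, the Euler characteristic is 5 − 10 + 10 − 5 = 0, which agrees with 1 − 0 + 0 − 1 = 0.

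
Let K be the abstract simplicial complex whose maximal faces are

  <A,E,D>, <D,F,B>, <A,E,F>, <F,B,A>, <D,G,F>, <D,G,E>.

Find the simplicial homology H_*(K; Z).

H_0 = Z,  H_1 = Z,  H_2 = 0.

Fix the vertex order A < B < D < E < F < G and write every simplex with vertices in increasing order. Then dim K = 2 and the simplices of K are:

  0-simplices (6): A, B, D, E, F, G
  1-simplices (12): AB, AD, AE, AF, BD, BF, DE, DF, DG, EF, EG, FG
  2-simplices (6): ABF, ADE, AEF, BDF, DEG, DFG

Hence C_0 ≅ Z^6, C_1 ≅ Z^12, C_2 ≅ Z^6.

Boundary ∂_1: C_1 → C_0 is given by ∂[p,q] = [q] − [p].
This gives a 6×12 integer matrix of rank 5; reducing to Smith normal form yields diagonal entries (1,1,1,1,1).

The boundary map ∂_2: C_2 → C_1 acts by ∂[p,q,r] = [q,r] − [p,r] + [p,q]. For instance
  ∂AEF = EF − AF + AE,
  ∂DEG = EG − DG + DE.
As a 12×6 matrix over Z this has rank 6, with invariant factors (1,1,1,1,1,1).

Computing H_k = (kernel of ∂_k) / (image of ∂_{k+1}):

  H_0: rank C_0 − rank ∂_1 = 6 − 5 = 1, and the invariant factors of ∂_1 are all 1, so H_0 ≅ Z.
  H_1: rank ker ∂_1 − rank ∂_2 = (12 − 5) − 6 = 1, and the invariant factors of ∂_2 are all 1, so H_1 ≅ Z.
  H_2: rank ker ∂_2 − rank ∂_3 = (6 − 6) − 0 = 0, and there is no ∂_3, so H_2 ≅ 0.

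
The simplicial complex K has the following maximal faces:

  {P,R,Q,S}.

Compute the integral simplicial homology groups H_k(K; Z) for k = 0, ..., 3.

H_0 = Z,  H_1 = 0,  H_2 = 0,  H_3 = 0.

Order the vertices as P < Q < R < S. Listing each simplex with vertices in this order, K has dimension 3 with simplices:

  0-simplices (4): P, Q, R, S
  1-simplices (6): PQ, PR, PS, QR, QS, RS
  2-simplices (4): PQR, PQS, PRS, QRS
  3-simplices (1): PQRS

Hence C_0 ≅ Z^4, C_1 ≅ Z^6, C_2 ≅ Z^4, C_3 ≅ Z^1.

Boundary ∂_1: C_1 → C_0 maps an edge to its endpoints' difference, ∂[p,q] = q − p. For instance
  ∂QR = R − Q.
As a 4×6 matrix over Z this has rank 3, with invariant factors (1,1,1).

Boundary ∂_2: C_2 → C_1 maps a triangle to the signed sum of its edges. For instance
  ∂QRS = RS − QS + QR,
  ∂PQS = QS − PS + PQ.
The 6×4 boundary matrix has rank 3 and Smith normal form diag(1,1,1).

The boundary map ∂_3: C_3 → C_2 sends each 3-simplex σ to the alternating sum Σ_i (−1)^i (σ with its i-th vertex removed). For instance
  ∂PQRS = QRS − PRS + PQS − PQR.
The resulting 4×1 matrix has rank 1, and its Smith normal form has invariant factors (1).

Now H_k = ker ∂_k / im ∂_{k+1}, so:

  H_0: rank C_0 − rank ∂_1 = 4 − 3 = 1, and the invariant factors of ∂_1 are all 1, so H_0 = Z.
  H_1: rank ker ∂_1 − rank ∂_2 = (6 − 3) − 3 = 0, and the invariant factors of ∂_2 are all 1, so H_1 = 0.
  H_2: rank ker ∂_2 − rank ∂_3 = (4 − 3) − 1 = 0, and the invariant factors of ∂_3 are all 1, so H_2 = 0.
  H_3: rank ker ∂_3 − rank ∂_4 = (1 − 1) − 0 = 0, and there is no ∂_4, so H_3 = 0.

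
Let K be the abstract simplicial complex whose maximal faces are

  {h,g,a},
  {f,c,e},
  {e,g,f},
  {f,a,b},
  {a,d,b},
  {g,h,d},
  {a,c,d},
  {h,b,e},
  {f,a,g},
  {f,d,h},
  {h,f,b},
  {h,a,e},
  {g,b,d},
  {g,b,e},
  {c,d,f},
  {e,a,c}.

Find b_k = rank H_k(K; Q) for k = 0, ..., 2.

Take the total order a < b < c < d < e < f < g < h on the vertex set. Then K (dimension 2) consists of the simplices:

  0-simplices (8): a, b, c, d, e, f, g, h
  1-simplices (24): ab, ac, ad, ae, af, ag, ah, bd, be, bf, bg, bh, cd, ce, cf, df, dg, dh, ef, eg, eh, fg, fh, gh
  2-simplices (16): abd, abf, acd, ace, aeh, afg, agh, bdg, beg, beh, bfh, cdf, cef, dfh, dgh, efg

giving chain groups C_0 ≅ Z^8, C_1 ≅ Z^24, C_2 ≅ Z^16.

Boundary ∂_1: C_1 → C_0 is given by ∂[p,q] = [q] − [p].
The 8×24 boundary matrix has rank 7 and Smith normal form diag(1,1,1,1,1,1,1).

Boundary ∂_2: C_2 → C_1 maps a triangle to the signed sum of its edges. For instance
  ∂beg = eg − bg + be,
  ∂bfh = fh − bh + bf.
The 24×16 boundary matrix has rank 15 and Smith normal form diag(1,1,1,1,1,1,1,1,1,1,1,1,1,1,1).

From H_k ≅ ker(∂_k) / im(∂_{k+1}) we obtain:

  H_0: rank C_0 − rank ∂_1 = 8 − 7 = 1, and the invariant factors of ∂_1 are all 1, so H_0 ≅ Z.
  H_1: rank ker ∂_1 − rank ∂_2 = (24 − 7) − 15 = 2, and the invariant factors of ∂_2 are all 1, so H_1 ≅ Z^2.
  H_2: rank ker ∂_2 − rank ∂_3 = (16 − 15) − 0 = 1, and there is no ∂_3, so H_2 ≅ Z.

(K is a triangulation of the torus T^2.)

Hence the Betti numbers are b_0 = 1, b_1 = 2, b_2 = 1.

b_0 = 1, b_1 = 2, b_2 = 1.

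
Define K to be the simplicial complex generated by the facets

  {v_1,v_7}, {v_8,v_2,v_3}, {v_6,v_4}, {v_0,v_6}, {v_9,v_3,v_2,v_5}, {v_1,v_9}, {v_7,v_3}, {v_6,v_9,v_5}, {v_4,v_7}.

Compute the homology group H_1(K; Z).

H_1 ≅ Z^2.

Fix the vertex order v_0 < v_1 < v_2 < v_3 < v_4 < v_5 < v_6 < v_7 < v_8 < v_9 and write every simplex with vertices in increasing order. Then dim K = 3 and the simplices of K are:

  0-simplices (10): [v_0], [v_1], [v_2], [v_3], [v_4], [v_5], [v_6], [v_7], [v_8], [v_9]
  1-simplices (16): (16 of them)
  2-simplices (6): [v_2,v_3,v_5], [v_2,v_3,v_8], [v_2,v_3,v_9], [v_2,v_5,v_9], [v_3,v_5,v_9], [v_5,v_6,v_9]
  3-simplices (1): [v_2,v_3,v_5,v_9]

so the chain groups are C_0 ≅ Z^10, C_1 ≅ Z^16, C_2 ≅ Z^6, C_3 ≅ Z^1.

∂_1: C_1 → C_0 is given by ∂[p,q] = [q] − [p]. For instance
  ∂[v_2,v_5] = [v_5] − [v_2].
The 10×16 boundary matrix has rank 9 and Smith normal form diag(1,1,1,1,1,1,1,1,1).

The boundary map ∂_2: C_2 → C_1 maps a triangle to the signed sum of its edges. For instance
  ∂[v_5,v_6,v_9] = [v_6,v_9] − [v_5,v_9] + [v_5,v_6],
  ∂[v_3,v_5,v_9] = [v_5,v_9] − [v_3,v_9] + [v_3,v_5].
The 16×6 boundary matrix has rank 5 and Smith normal form diag(1,1,1,1,1).

The boundary map ∂_3: C_3 → C_2 sends each 3-simplex σ to the alternating sum Σ_i (−1)^i (σ with its i-th vertex removed). For instance
  ∂[v_2,v_3,v_5,v_9] = [v_3,v_5,v_9] − [v_2,v_5,v_9] + [v_2,v_3,v_9] − [v_2,v_3,v_5].
This gives a 6×1 integer matrix of rank 1; reducing to Smith normal form yields diagonal entries (1).

Reading off H_k = ker ∂_k / im ∂_{k+1}:

  H_1: rank ker ∂_1 − rank ∂_2 = (16 − 9) − 5 = 2, and the invariant factors of ∂_2 are all 1, so H_1 = Z^2.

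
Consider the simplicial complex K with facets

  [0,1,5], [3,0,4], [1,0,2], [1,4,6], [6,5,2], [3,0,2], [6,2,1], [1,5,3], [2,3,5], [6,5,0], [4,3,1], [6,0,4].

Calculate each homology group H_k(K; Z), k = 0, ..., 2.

Order the vertices as 0 < 1 < 2 < 3 < 4 < 5 < 6. Listing each simplex with vertices in this order, K has dimension 2 with simplices:

  0-simplices (7): [0], [1], [2], [3], [4], [5], [6]
  1-simplices (18): [0,1], [0,2], [0,3], [0,4], [0,5], [0,6], [1,2], [1,3], [1,4], [1,5], [1,6], [2,3], [2,5], [2,6], [3,4], [3,5], [4,6], [5,6]
  2-simplices (12): [0,1,2], [0,1,5], [0,2,3], [0,3,4], [0,4,6], [0,5,6], [1,2,6], [1,3,4], [1,3,5], [1,4,6], [2,3,5], [2,5,6]

so the chain groups are C_0 ≅ Z^7, C_1 ≅ Z^18, C_2 ≅ Z^12.

The boundary map ∂_1: C_1 → C_0 is given by ∂[p,q] = [q] − [p]. For instance
  ∂[3,4] = [4] − [3].
As a 7×18 matrix over Z this has rank 6, with invariant factors (1,1,1,1,1,1).

∂_2: C_2 → C_1 maps a triangle to the signed sum of its edges. For instance
  ∂[2,5,6] = [5,6] − [2,6] + [2,5],
  ∂[1,3,4] = [3,4] − [1,4] + [1,3].
The 18×12 boundary matrix has rank 12 and Smith normal form diag(1,1,1,1,1,1,1,1,1,1,1,2).

Reading off H_k = ker ∂_k / im ∂_{k+1}:

  H_0: rank C_0 − rank ∂_1 = 7 − 6 = 1, and the invariant factors of ∂_1 are all 1, so H_0 ≅ Z.
  H_1: rank ker ∂_1 − rank ∂_2 = (18 − 6) − 12 = 0, and ∂_2 has invariant factor 2 > 1, so H_1 ≅ Z/2Z.
  H_2: rank ker ∂_2 − rank ∂_3 = (12 − 12) − 0 = 0, and there is no ∂_3, so H_2 ≅ 0.

As a check, the Euler characteristic is 7 − 18 + 12 = 1, which agrees with 1 − 0 + 0 = 1.

H_0 = Z,  H_1 = Z/2Z,  H_2 = 0.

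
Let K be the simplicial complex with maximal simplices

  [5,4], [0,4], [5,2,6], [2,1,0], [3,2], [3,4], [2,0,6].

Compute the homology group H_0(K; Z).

H_0 ≅ Z.

Take the total order 0 < 1 < 2 < 3 < 4 < 5 < 6 on the vertex set. Then K (dimension 2) consists of the simplices:

  0-simplices (7): [0], [1], [2], [3], [4], [5], [6]
  1-simplices (11): [0,1], [0,2], [0,4], [0,6], [1,2], [2,3], [2,5], [2,6], [3,4], [4,5], [5,6]
  2-simplices (3): [0,1,2], [0,2,6], [2,5,6]

giving chain groups C_0 ≅ Z^7, C_1 ≅ Z^11, C_2 ≅ Z^3.

The boundary map ∂_1: C_1 → C_0 maps an edge to its endpoints' difference, ∂[p,q] = q − p. For instance
  ∂[5,6] = [6] − [5].
This gives a 7×11 integer matrix of rank 6; reducing to Smith normal form yields diagonal entries (1,1,1,1,1,1).

Boundary ∂_2: C_2 → C_1 sends each 2-simplex [p,q,r] to [q,r] − [p,r] + [p,q]. For instance
  ∂[2,5,6] = [5,6] − [2,6] + [2,5],
  ∂[0,2,6] = [2,6] − [0,6] + [0,2].
This gives a 11×3 integer matrix of rank 3; reducing to Smith normal form yields diagonal entries (1,1,1).

Computing H_k = (kernel of ∂_k) / (image of ∂_{k+1}):

  H_0: rank C_0 − rank ∂_1 = 7 − 6 = 1, and the invariant factors of ∂_1 are all 1, so H_0 ≅ Z.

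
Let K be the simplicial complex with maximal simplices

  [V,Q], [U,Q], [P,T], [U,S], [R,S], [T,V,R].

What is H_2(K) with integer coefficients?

K has 7 vertices, 8 edges, 1 triangle.
rank ∂_2 = 1, rank ∂_3 = 0 ⇒ b_2 = 1 − 1 − 0 = 0. So H_2 ≅ 0.

H_2 = 0.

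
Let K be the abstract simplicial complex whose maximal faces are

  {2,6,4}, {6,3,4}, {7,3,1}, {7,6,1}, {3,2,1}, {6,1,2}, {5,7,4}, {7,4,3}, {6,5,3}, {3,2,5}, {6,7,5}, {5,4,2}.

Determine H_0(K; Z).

H_0 ≅ Z.

Order the vertices as 1 < 2 < 3 < 4 < 5 < 6 < 7. Listing each simplex with vertices in this order, K has dimension 2 with simplices:

  0-simplices (7): [1], [2], [3], [4], [5], [6], [7]
  1-simplices (18): [1,2], [1,3], [1,6], [1,7], [2,3], [2,4], [2,5], [2,6], [3,4], [3,5], [3,6], [3,7], [4,5], [4,6], [4,7], [5,6], [5,7], [6,7]
  2-simplices (12): [1,2,3], [1,2,6], [1,3,7], [1,6,7], [2,3,5], [2,4,5], [2,4,6], [3,4,6], [3,4,7], [3,5,6], [4,5,7], [5,6,7]

giving chain groups C_0 ≅ Z^7, C_1 ≅ Z^18, C_2 ≅ Z^12.

The boundary map ∂_1: C_1 → C_0 sends each edge [p,q] (with p < q) to q − p. For instance
  ∂[4,7] = [7] − [4].
This gives a 7×18 integer matrix of rank 6; reducing to Smith normal form yields diagonal entries (1,1,1,1,1,1).

The boundary map ∂_2: C_2 → C_1 sends each 2-simplex [p,q,r] to [q,r] − [p,r] + [p,q]. For instance
  ∂[1,2,3] = [2,3] − [1,3] + [1,2],
  ∂[5,6,7] = [6,7] − [5,7] + [5,6].
The resulting 18×12 matrix has rank 12, and its Smith normal form has invariant factors (1,1,1,1,1,1,1,1,1,1,1,2).

Computing H_k = (kernel of ∂_k) / (image of ∂_{k+1}):

  H_0: rank C_0 − rank ∂_1 = 7 − 6 = 1, and the invariant factors of ∂_1 are all 1, so H_0 ≅ Z.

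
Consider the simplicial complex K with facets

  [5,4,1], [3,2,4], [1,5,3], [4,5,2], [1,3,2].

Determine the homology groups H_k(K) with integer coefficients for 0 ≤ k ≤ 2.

We work with the vertex ordering 1 < 2 < 3 < 4 < 5. The simplices of K, each written with vertices in increasing order, are:

  0-simplices (5): [1], [2], [3], [4], [5]
  1-simplices (10): [1,2], [1,3], [1,4], [1,5], [2,3], [2,4], [2,5], [3,4], [3,5], [4,5]
  2-simplices (5): [1,2,3], [1,3,5], [1,4,5], [2,3,4], [2,4,5]

giving chain groups C_0 ≅ Z^5, C_1 ≅ Z^10, C_2 ≅ Z^5.

∂_1: C_1 → C_0 is given by ∂[p,q] = [q] − [p]. For instance
  ∂[4,5] = [5] − [4].
The resulting 5×10 matrix has rank 4, and its Smith normal form has invariant factors (1,1,1,1).

Boundary ∂_2: C_2 → C_1 maps a triangle to the signed sum of its edges. For instance
  ∂[1,2,3] = [2,3] − [1,3] + [1,2],
  ∂[1,4,5] = [4,5] − [1,5] + [1,4].
This gives a 10×5 integer matrix of rank 5; reducing to Smith normal form yields diagonal entries (1,1,1,1,1).

Reading off H_k = ker ∂_k / im ∂_{k+1}:

  H_0: rank C_0 − rank ∂_1 = 5 − 4 = 1, and the invariant factors of ∂_1 are all 1, so H_0 ≅ Z.
  H_1: rank ker ∂_1 − rank ∂_2 = (10 − 4) − 5 = 1, and the invariant factors of ∂_2 are all 1, so H_1 ≅ Z.
  H_2: rank ker ∂_2 − rank ∂_3 = (5 − 5) − 0 = 0, and there is no ∂_3, so H_2 ≅ 0.

H_0 ≅ Z,  H_1 ≅ Z,  H_2 = 0.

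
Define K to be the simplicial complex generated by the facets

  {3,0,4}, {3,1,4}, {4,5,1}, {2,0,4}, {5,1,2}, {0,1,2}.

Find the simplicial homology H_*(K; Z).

Order the vertices as 0 < 1 < 2 < 3 < 4 < 5. Listing each simplex with vertices in this order, K has dimension 2 with simplices:

  0-simplices (6): [0], [1], [2], [3], [4], [5]
  1-simplices (12): [0,1], [0,2], [0,3], [0,4], [1,2], [1,3], [1,4], [1,5], [2,4], [2,5], [3,4], [4,5]
  2-simplices (6): [0,1,2], [0,2,4], [0,3,4], [1,2,5], [1,3,4], [1,4,5]

so the chain groups are C_0 ≅ Z^6, C_1 ≅ Z^12, C_2 ≅ Z^6.

The boundary map ∂_1: C_1 → C_0 maps an edge to its endpoints' difference, ∂[p,q] = q − p.
The 6×12 boundary matrix has rank 5 and Smith normal form diag(1,1,1,1,1).

The boundary map ∂_2: C_2 → C_1 sends each 2-simplex [p,q,r] to [q,r] − [p,r] + [p,q]. For instance
  ∂[1,4,5] = [4,5] − [1,5] + [1,4],
  ∂[0,2,4] = [2,4] − [0,4] + [0,2].
This gives a 12×6 integer matrix of rank 6; reducing to Smith normal form yields diagonal entries (1,1,1,1,1,1).

Now H_k = ker ∂_k / im ∂_{k+1}, so:

  H_0: rank C_0 − rank ∂_1 = 6 − 5 = 1, and the invariant factors of ∂_1 are all 1, so H_0 ≅ Z.
  H_1: rank ker ∂_1 − rank ∂_2 = (12 − 5) − 6 = 1, and the invariant factors of ∂_2 are all 1, so H_1 ≅ Z.
  H_2: rank ker ∂_2 − rank ∂_3 = (6 − 6) − 0 = 0, and there is no ∂_3, so H_2 ≅ 0.

(K is a triangulation of the cylinder S^1 x I.)

H_0 ≅ Z,  H_1 ≅ Z,  H_2 = 0.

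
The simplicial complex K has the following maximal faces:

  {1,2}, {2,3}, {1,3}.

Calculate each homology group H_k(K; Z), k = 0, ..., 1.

H_0 ≅ Z,  H_1 ≅ Z.

Take the total order 1 < 2 < 3 on the vertex set. Then K (dimension 1) consists of the simplices:

  0-simplices (3): [1], [2], [3]
  1-simplices (3): [1,2], [1,3], [2,3]

giving chain groups C_0 ≅ Z^3, C_1 ≅ Z^3.

Boundary ∂_1: C_1 → C_0 sends each edge [p,q] (with p < q) to q − p.
This gives a 3×3 integer matrix of rank 2; reducing to Smith normal form yields diagonal entries (1,1).

Computing H_k = (kernel of ∂_k) / (image of ∂_{k+1}):

  H_0: rank C_0 − rank ∂_1 = 3 − 2 = 1, and the invariant factors of ∂_1 are all 1, so H_0 ≅ Z.
  H_1: rank ker ∂_1 − rank ∂_2 = (3 − 2) − 0 = 1, and there is no ∂_2, so H_1 ≅ Z.

As a check, the Euler characteristic is 3 − 3 = 0, which agrees with 1 − 1 = 0.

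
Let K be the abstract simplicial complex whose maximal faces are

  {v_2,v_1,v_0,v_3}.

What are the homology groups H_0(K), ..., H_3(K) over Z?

H_0 ≅ Z,  H_1 = 0,  H_2 = 0,  H_3 = 0.

We work with the vertex ordering v_0 < v_1 < v_2 < v_3. The simplices of K, each written with vertices in increasing order, are:

  0-simplices (4): [v_0], [v_1], [v_2], [v_3]
  1-simplices (6): [v_0,v_1], [v_0,v_2], [v_0,v_3], [v_1,v_2], [v_1,v_3], [v_2,v_3]
  2-simplices (4): [v_0,v_1,v_2], [v_0,v_1,v_3], [v_0,v_2,v_3], [v_1,v_2,v_3]
  3-simplices (1): [v_0,v_1,v_2,v_3]

Hence C_0 ≅ Z^4, C_1 ≅ Z^6, C_2 ≅ Z^4, C_3 ≅ Z^1.

∂_1: C_1 → C_0 sends each edge [p,q] (with p < q) to q − p. For instance
  ∂[v_0,v_2] = [v_2] − [v_0].
The resulting 4×6 matrix has rank 3, and its Smith normal form has invariant factors (1,1,1).

The boundary map ∂_2: C_2 → C_1 acts by ∂[p,q,r] = [q,r] − [p,r] + [p,q]. For instance
  ∂[v_0,v_1,v_2] = [v_1,v_2] − [v_0,v_2] + [v_0,v_1],
  ∂[v_0,v_1,v_3] = [v_1,v_3] − [v_0,v_3] + [v_0,v_1].
The resulting 6×4 matrix has rank 3, and its Smith normal form has invariant factors (1,1,1).

Boundary ∂_3: C_3 → C_2 sends each 3-simplex σ to the alternating sum Σ_i (−1)^i (σ with its i-th vertex removed). For instance
  ∂[v_0,v_1,v_2,v_3] = [v_1,v_2,v_3] − [v_0,v_2,v_3] + [v_0,v_1,v_3] − [v_0,v_1,v_2].
As a 4×1 matrix over Z this has rank 1, with invariant factors (1).

Now H_k = ker ∂_k / im ∂_{k+1}, so:

  H_0: rank C_0 − rank ∂_1 = 4 − 3 = 1, and the invariant factors of ∂_1 are all 1, so H_0 ≅ Z.
  H_1: rank ker ∂_1 − rank ∂_2 = (6 − 3) − 3 = 0, and the invariant factors of ∂_2 are all 1, so H_1 ≅ 0.
  H_2: rank ker ∂_2 − rank ∂_3 = (4 − 3) − 1 = 0, and the invariant factors of ∂_3 are all 1, so H_2 ≅ 0.
  H_3: rank ker ∂_3 − rank ∂_4 = (1 − 1) − 0 = 0, and there is no ∂_4, so H_3 ≅ 0.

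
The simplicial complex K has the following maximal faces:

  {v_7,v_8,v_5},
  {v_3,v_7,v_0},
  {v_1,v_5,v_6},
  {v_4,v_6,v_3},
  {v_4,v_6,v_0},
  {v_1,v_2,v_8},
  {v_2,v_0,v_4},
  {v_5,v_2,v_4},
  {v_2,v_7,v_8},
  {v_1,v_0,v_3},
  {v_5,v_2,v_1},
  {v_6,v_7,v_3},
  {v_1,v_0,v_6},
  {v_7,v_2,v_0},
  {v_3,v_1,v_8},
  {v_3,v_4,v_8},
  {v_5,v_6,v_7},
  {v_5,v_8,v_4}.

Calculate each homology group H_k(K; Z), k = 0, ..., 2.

H_0 = Z,  H_1 = Z ⊕ Z/2,  H_2 = 0.

Order the vertices as v_0 < v_1 < v_2 < v_3 < v_4 < v_5 < v_6 < v_7 < v_8. Listing each simplex with vertices in this order, K has dimension 2 with simplices:

  0-simplices (9): [v_0], [v_1], [v_2], [v_3], [v_4], [v_5], [v_6], [v_7], [v_8]
  1-simplices (27): (27 of them)
  2-simplices (18): (18 of them)

so the chain groups are C_0 ≅ Z^9, C_1 ≅ Z^27, C_2 ≅ Z^18.

Boundary ∂_1: C_1 → C_0 maps an edge to its endpoints' difference, ∂[p,q] = q − p. For instance
  ∂[v_1,v_3] = [v_3] − [v_1].
The 9×27 boundary matrix has rank 8 and Smith normal form diag(1,1,1,1,1,1,1,1).

The boundary map ∂_2: C_2 → C_1 sends each 2-simplex [p,q,r] to [q,r] − [p,r] + [p,q]. For instance
  ∂[v_1,v_5,v_6] = [v_5,v_6] − [v_1,v_6] + [v_1,v_5],
  ∂[v_0,v_2,v_7] = [v_2,v_7] − [v_0,v_7] + [v_0,v_2].
The resulting 27×18 matrix has rank 18, and its Smith normal form has invariant factors (1,1,1,1,1,1,1,1,1,1,1,1,1,1,1,1,1,2).

Now H_k = ker ∂_k / im ∂_{k+1}, so:

  H_0: rank C_0 − rank ∂_1 = 9 − 8 = 1, and the invariant factors of ∂_1 are all 1, so H_0 = Z.
  H_1: rank ker ∂_1 − rank ∂_2 = (27 − 8) − 18 = 1, and ∂_2 has invariant factor 2 > 1, so H_1 = Z ⊕ Z/2.
  H_2: rank ker ∂_2 − rank ∂_3 = (18 − 18) − 0 = 0, and there is no ∂_3, so H_2 = 0.

As a check, the Euler characteristic is 9 − 27 + 18 = 0, which agrees with 1 − 1 + 0 = 0.
(K is a triangulation of the Klein bottle.)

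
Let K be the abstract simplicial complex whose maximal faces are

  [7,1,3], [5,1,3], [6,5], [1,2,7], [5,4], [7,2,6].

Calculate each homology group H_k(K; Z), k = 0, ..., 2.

Fix the vertex order 1 < 2 < 3 < 4 < 5 < 6 < 7 and write every simplex with vertices in increasing order. Then dim K = 2 and the simplices of K are:

  0-simplices (7): [1], [2], [3], [4], [5], [6], [7]
  1-simplices (11): [1,2], [1,3], [1,5], [1,7], [2,6], [2,7], [3,5], [3,7], [4,5], [5,6], [6,7]
  2-simplices (4): [1,2,7], [1,3,5], [1,3,7], [2,6,7]

giving chain groups C_0 ≅ Z^7, C_1 ≅ Z^11, C_2 ≅ Z^4.

Boundary ∂_1: C_1 → C_0 is given by ∂[p,q] = [q] − [p]. For instance
  ∂[1,3] = [3] − [1].
The 7×11 boundary matrix has rank 6 and Smith normal form diag(1,1,1,1,1,1).

∂_2: C_2 → C_1 maps a triangle to the signed sum of its edges. For instance
  ∂[1,3,7] = [3,7] − [1,7] + [1,3],
  ∂[1,2,7] = [2,7] − [1,7] + [1,2].
The resulting 11×4 matrix has rank 4, and its Smith normal form has invariant factors (1,1,1,1).

Reading off H_k = ker ∂_k / im ∂_{k+1}:

  H_0: rank C_0 − rank ∂_1 = 7 − 6 = 1, and the invariant factors of ∂_1 are all 1, so H_0 ≅ Z.
  H_1: rank ker ∂_1 − rank ∂_2 = (11 − 6) − 4 = 1, and the invariant factors of ∂_2 are all 1, so H_1 ≅ Z.
  H_2: rank ker ∂_2 − rank ∂_3 = (4 − 4) − 0 = 0, and there is no ∂_3, so H_2 ≅ 0.

H_0 = Z,  H_1 = Z,  H_2 = 0.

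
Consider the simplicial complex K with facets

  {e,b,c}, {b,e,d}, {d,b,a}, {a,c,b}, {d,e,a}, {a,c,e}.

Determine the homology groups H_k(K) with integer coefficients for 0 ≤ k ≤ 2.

H_0 = Z,  H_1 = 0,  H_2 = Z.

Order the vertices as a < b < c < d < e. Listing each simplex with vertices in this order, K has dimension 2 with simplices:

  0-simplices (5): a, b, c, d, e
  1-simplices (9): ab, ac, ad, ae, bc, bd, be, ce, de
  2-simplices (6): abc, abd, ace, ade, bce, bde

Hence C_0 ≅ Z^5, C_1 ≅ Z^9, C_2 ≅ Z^6.

The boundary map ∂_1: C_1 → C_0 maps an edge to its endpoints' difference, ∂[p,q] = q − p. For instance
  ∂ac = c − a.
The resulting 5×9 matrix has rank 4, and its Smith normal form has invariant factors (1,1,1,1).

Boundary ∂_2: C_2 → C_1 acts by ∂[p,q,r] = [q,r] − [p,r] + [p,q]. For instance
  ∂bce = ce − be + bc,
  ∂bde = de − be + bd.
The 9×6 boundary matrix has rank 5 and Smith normal form diag(1,1,1,1,1).

Computing H_k = (kernel of ∂_k) / (image of ∂_{k+1}):

  H_0: rank C_0 − rank ∂_1 = 5 − 4 = 1, and the invariant factors of ∂_1 are all 1, so H_0 = Z.
  H_1: rank ker ∂_1 − rank ∂_2 = (9 − 4) − 5 = 0, and the invariant factors of ∂_2 are all 1, so H_1 = 0.
  H_2: rank ker ∂_2 − rank ∂_3 = (6 − 5) − 0 = 1, and there is no ∂_3, so H_2 = Z.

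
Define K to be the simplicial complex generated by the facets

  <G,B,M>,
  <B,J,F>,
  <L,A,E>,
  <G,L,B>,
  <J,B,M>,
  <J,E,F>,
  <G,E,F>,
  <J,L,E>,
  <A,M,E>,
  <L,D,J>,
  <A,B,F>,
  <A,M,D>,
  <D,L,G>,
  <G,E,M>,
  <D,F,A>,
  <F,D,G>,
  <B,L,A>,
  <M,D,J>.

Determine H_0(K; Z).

Take the total order A < B < D < E < F < G < J < L < M on the vertex set. Then K (dimension 2) consists of the simplices:

  0-simplices (9): A, B, D, E, F, G, J, L, M
  1-simplices (27): AB, AD, AE, AF, AL, AM, BF, BG, BJ, BL, BM, DF, DG, DJ, DL, DM, EF, EG, EJ, EL, EM, FG, FJ, GL, GM, JL, JM
  2-simplices (18): ABF, ABL, ADF, ADM, AEL, AEM, BFJ, BGL, BGM, BJM, DFG, DGL, DJL, DJM, EFG, EFJ, EGM, EJL

so the chain groups are C_0 ≅ Z^9, C_1 ≅ Z^27, C_2 ≅ Z^18.

Boundary ∂_1: C_1 → C_0 sends each edge [p,q] (with p < q) to q − p. For instance
  ∂EL = L − E.
The resulting 9×27 matrix has rank 8, and its Smith normal form has invariant factors (1,1,1,1,1,1,1,1).

Boundary ∂_2: C_2 → C_1 sends each 2-simplex [p,q,r] to [q,r] − [p,r] + [p,q]. For instance
  ∂EFG = FG − EG + EF,
  ∂DFG = FG − DG + DF.
This gives a 27×18 integer matrix of rank 17; reducing to Smith normal form yields diagonal entries (1,1,1,1,1,1,1,1,1,1,1,1,1,1,1,1,1).

Reading off H_k = ker ∂_k / im ∂_{k+1}:

  H_0: rank C_0 − rank ∂_1 = 9 − 8 = 1, and the invariant factors of ∂_1 are all 1, so H_0 ≅ Z.

(K is a triangulation of the torus T^2.)

H_0 = Z.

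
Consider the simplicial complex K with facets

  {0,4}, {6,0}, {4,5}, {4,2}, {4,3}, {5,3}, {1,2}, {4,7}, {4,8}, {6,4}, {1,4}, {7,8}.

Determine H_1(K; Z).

We work with the vertex ordering 0 < 1 < 2 < 3 < 4 < 5 < 6 < 7 < 8. The simplices of K, each written with vertices in increasing order, are:

  0-simplices (9): [0], [1], [2], [3], [4], [5], [6], [7], [8]
  1-simplices (12): [0,4], [0,6], [1,2], [1,4], [2,4], [3,4], [3,5], [4,5], [4,6], [4,7], [4,8], [7,8]

so the chain groups are C_0 ≅ Z^9, C_1 ≅ Z^12.

The boundary map ∂_1: C_1 → C_0 sends each edge [p,q] (with p < q) to q − p.
As a 9×12 matrix over Z this has rank 8, with invariant factors (1,1,1,1,1,1,1,1).

From H_k ≅ ker(∂_k) / im(∂_{k+1}) we obtain:

  H_1: rank ker ∂_1 − rank ∂_2 = (12 − 8) − 0 = 4, and there is no ∂_2, so H_1 = Z^4.

H_1 = Z^4.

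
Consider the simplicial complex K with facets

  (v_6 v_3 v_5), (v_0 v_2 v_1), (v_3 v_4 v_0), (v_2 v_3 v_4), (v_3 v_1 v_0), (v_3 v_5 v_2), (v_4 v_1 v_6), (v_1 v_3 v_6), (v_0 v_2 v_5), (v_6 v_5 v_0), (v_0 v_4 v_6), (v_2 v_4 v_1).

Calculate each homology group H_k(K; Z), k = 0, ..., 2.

H_0 = Z,  H_1 = Z/2,  H_2 = 0.

K has 7 vertices, 18 edges, 12 triangles.
rank ∂_0 = 0, rank ∂_1 = 6 ⇒ b_0 = 7 − 0 − 6 = 1; all invariant factors of ∂_1 are 1 so no torsion. So H_0 = Z.
rank ∂_1 = 6, rank ∂_2 = 12 ⇒ b_1 = 18 − 6 − 12 = 0; ∂_2 has invariant factor(s) [2] giving torsion. So H_1 = Z/2.
rank ∂_2 = 12, rank ∂_3 = 0 ⇒ b_2 = 12 − 12 − 0 = 0. So H_2 = 0.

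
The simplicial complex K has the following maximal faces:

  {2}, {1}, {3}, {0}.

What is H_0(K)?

Order the vertices as 0 < 1 < 2 < 3. Listing each simplex with vertices in this order, K has dimension 0 with simplices:

  0-simplices (4): [0], [1], [2], [3]

giving chain groups C_0 ≅ Z^4.

Reading off H_k = ker ∂_k / im ∂_{k+1}:

  H_0: rank C_0 − rank ∂_1 = 4 − 0 = 4, and there is no ∂_1, so H_0 ≅ Z^4.

H_0 = Z^4.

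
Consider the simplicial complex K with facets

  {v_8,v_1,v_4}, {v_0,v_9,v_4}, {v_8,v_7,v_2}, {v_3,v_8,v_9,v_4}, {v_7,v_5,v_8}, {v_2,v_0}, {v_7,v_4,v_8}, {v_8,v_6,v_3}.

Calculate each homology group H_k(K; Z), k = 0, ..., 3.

H_0 = Z,  H_1 = Z,  H_2 = 0,  H_3 = 0.

Fix the vertex order v_0 < v_1 < v_2 < v_3 < v_4 < v_5 < v_6 < v_7 < v_8 < v_9 and write every simplex with vertices in increasing order. Then dim K = 3 and the simplices of K are:

  0-simplices (10): [v_0], [v_1], [v_2], [v_3], [v_4], [v_5], [v_6], [v_7], [v_8], [v_9]
  1-simplices (19): (19 of them)
  2-simplices (10): [v_0,v_4,v_9], [v_1,v_4,v_8], [v_2,v_7,v_8], [v_3,v_4,v_8], [v_3,v_4,v_9], [v_3,v_6,v_8], [v_3,v_8,v_9], [v_4,v_7,v_8], [v_4,v_8,v_9], [v_5,v_7,v_8]
  3-simplices (1): [v_3,v_4,v_8,v_9]

Hence C_0 ≅ Z^10, C_1 ≅ Z^19, C_2 ≅ Z^10, C_3 ≅ Z^1.

∂_1: C_1 → C_0 is given by ∂[p,q] = [q] − [p].
As a 10×19 matrix over Z this has rank 9, with invariant factors (1,1,1,1,1,1,1,1,1).

The boundary map ∂_2: C_2 → C_1 sends each 2-simplex [p,q,r] to [q,r] − [p,r] + [p,q]. For instance
  ∂[v_1,v_4,v_8] = [v_4,v_8] − [v_1,v_8] + [v_1,v_4],
  ∂[v_3,v_4,v_9] = [v_4,v_9] − [v_3,v_9] + [v_3,v_4].
This gives a 19×10 integer matrix of rank 9; reducing to Smith normal form yields diagonal entries (1,1,1,1,1,1,1,1,1).

Boundary ∂_3: C_3 → C_2 sends each 3-simplex σ to the alternating sum Σ_i (−1)^i (σ with its i-th vertex removed). For instance
  ∂[v_3,v_4,v_8,v_9] = [v_4,v_8,v_9] − [v_3,v_8,v_9] + [v_3,v_4,v_9] − [v_3,v_4,v_8].
The 10×1 boundary matrix has rank 1 and Smith normal form diag(1).

From H_k ≅ ker(∂_k) / im(∂_{k+1}) we obtain:

  H_0: rank C_0 − rank ∂_1 = 10 − 9 = 1, and the invariant factors of ∂_1 are all 1, so H_0 ≅ Z.
  H_1: rank ker ∂_1 − rank ∂_2 = (19 − 9) − 9 = 1, and the invariant factors of ∂_2 are all 1, so H_1 ≅ Z.
  H_2: rank ker ∂_2 − rank ∂_3 = (10 − 9) − 1 = 0, and the invariant factors of ∂_3 are all 1, so H_2 ≅ 0.
  H_3: rank ker ∂_3 − rank ∂_4 = (1 − 1) − 0 = 0, and there is no ∂_4, so H_3 ≅ 0.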